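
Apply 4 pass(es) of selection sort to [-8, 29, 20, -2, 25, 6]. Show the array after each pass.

Pass 1: Select minimum -8 at index 0, swap -> [-8, 29, 20, -2, 25, 6]
Pass 2: Select minimum -2 at index 3, swap -> [-8, -2, 20, 29, 25, 6]
Pass 3: Select minimum 6 at index 5, swap -> [-8, -2, 6, 29, 25, 20]
Pass 4: Select minimum 20 at index 5, swap -> [-8, -2, 6, 20, 25, 29]


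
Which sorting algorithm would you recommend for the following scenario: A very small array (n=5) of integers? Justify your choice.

Best choice: Insertion sort
Reason: For tiny inputs the O(n^2) overhead is negligible and insertion sort has minimal constant factors


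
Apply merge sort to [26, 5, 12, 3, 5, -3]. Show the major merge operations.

Divide and conquer:
  Merge [5] + [12] -> [5, 12]
  Merge [26] + [5, 12] -> [5, 12, 26]
  Merge [5] + [-3] -> [-3, 5]
  Merge [3] + [-3, 5] -> [-3, 3, 5]
  Merge [5, 12, 26] + [-3, 3, 5] -> [-3, 3, 5, 5, 12, 26]


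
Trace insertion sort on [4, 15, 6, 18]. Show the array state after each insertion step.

First element 4 is already 'sorted'
Insert 15: shifted 0 elements -> [4, 15, 6, 18]
Insert 6: shifted 1 elements -> [4, 6, 15, 18]
Insert 18: shifted 0 elements -> [4, 6, 15, 18]


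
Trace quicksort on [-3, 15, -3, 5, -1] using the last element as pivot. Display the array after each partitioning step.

Partition 1: pivot=-1 at index 2 -> [-3, -3, -1, 5, 15]
Partition 2: pivot=-3 at index 1 -> [-3, -3, -1, 5, 15]
Partition 3: pivot=15 at index 4 -> [-3, -3, -1, 5, 15]


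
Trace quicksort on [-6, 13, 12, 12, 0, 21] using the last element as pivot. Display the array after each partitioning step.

Partition 1: pivot=21 at index 5 -> [-6, 13, 12, 12, 0, 21]
Partition 2: pivot=0 at index 1 -> [-6, 0, 12, 12, 13, 21]
Partition 3: pivot=13 at index 4 -> [-6, 0, 12, 12, 13, 21]
Partition 4: pivot=12 at index 3 -> [-6, 0, 12, 12, 13, 21]


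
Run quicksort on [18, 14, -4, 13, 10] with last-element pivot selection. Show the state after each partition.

Partition 1: pivot=10 at index 1 -> [-4, 10, 18, 13, 14]
Partition 2: pivot=14 at index 3 -> [-4, 10, 13, 14, 18]


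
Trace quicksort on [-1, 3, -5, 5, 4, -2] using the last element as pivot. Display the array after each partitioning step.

Partition 1: pivot=-2 at index 1 -> [-5, -2, -1, 5, 4, 3]
Partition 2: pivot=3 at index 3 -> [-5, -2, -1, 3, 4, 5]
Partition 3: pivot=5 at index 5 -> [-5, -2, -1, 3, 4, 5]


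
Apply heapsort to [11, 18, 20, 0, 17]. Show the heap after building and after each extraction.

Build heap: [20, 18, 11, 0, 17]
Extract 20: [18, 17, 11, 0, 20]
Extract 18: [17, 0, 11, 18, 20]
Extract 17: [11, 0, 17, 18, 20]
Extract 11: [0, 11, 17, 18, 20]


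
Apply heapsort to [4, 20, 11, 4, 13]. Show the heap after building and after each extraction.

Build heap: [20, 13, 11, 4, 4]
Extract 20: [13, 4, 11, 4, 20]
Extract 13: [11, 4, 4, 13, 20]
Extract 11: [4, 4, 11, 13, 20]
Extract 4: [4, 4, 11, 13, 20]


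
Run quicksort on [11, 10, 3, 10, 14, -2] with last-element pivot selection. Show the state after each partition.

Partition 1: pivot=-2 at index 0 -> [-2, 10, 3, 10, 14, 11]
Partition 2: pivot=11 at index 4 -> [-2, 10, 3, 10, 11, 14]
Partition 3: pivot=10 at index 3 -> [-2, 10, 3, 10, 11, 14]
Partition 4: pivot=3 at index 1 -> [-2, 3, 10, 10, 11, 14]


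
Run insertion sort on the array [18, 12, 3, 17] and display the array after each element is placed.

First element 18 is already 'sorted'
Insert 12: shifted 1 elements -> [12, 18, 3, 17]
Insert 3: shifted 2 elements -> [3, 12, 18, 17]
Insert 17: shifted 1 elements -> [3, 12, 17, 18]


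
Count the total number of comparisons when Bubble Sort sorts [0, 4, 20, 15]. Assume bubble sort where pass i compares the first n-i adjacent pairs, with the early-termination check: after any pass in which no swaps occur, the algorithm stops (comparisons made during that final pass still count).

Pass 1: compare adjacent pairs (0,1)..(2,3) = 3 comparison(s), 1 swap(s) -> [0, 4, 15, 20]
Pass 2: compare adjacent pairs (0,1)..(1,2) = 2 comparison(s), 0 swap(s) -> [0, 4, 15, 20]
No swaps in this pass, so bubble sort stops here.
Total comparisons: 3 + 2 = 5


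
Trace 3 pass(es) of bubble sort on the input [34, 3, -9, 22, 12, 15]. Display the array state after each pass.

After pass 1: [3, -9, 22, 12, 15, 34] (5 swaps)
After pass 2: [-9, 3, 12, 15, 22, 34] (3 swaps)
After pass 3: [-9, 3, 12, 15, 22, 34] (0 swaps)
Total swaps: 8


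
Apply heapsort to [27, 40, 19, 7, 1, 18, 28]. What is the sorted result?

Build heap: [40, 27, 28, 7, 1, 18, 19]
Extract 40: [28, 27, 19, 7, 1, 18, 40]
Extract 28: [27, 18, 19, 7, 1, 28, 40]
Extract 27: [19, 18, 1, 7, 27, 28, 40]
Extract 19: [18, 7, 1, 19, 27, 28, 40]
Extract 18: [7, 1, 18, 19, 27, 28, 40]
Extract 7: [1, 7, 18, 19, 27, 28, 40]


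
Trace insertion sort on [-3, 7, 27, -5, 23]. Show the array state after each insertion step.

First element -3 is already 'sorted'
Insert 7: shifted 0 elements -> [-3, 7, 27, -5, 23]
Insert 27: shifted 0 elements -> [-3, 7, 27, -5, 23]
Insert -5: shifted 3 elements -> [-5, -3, 7, 27, 23]
Insert 23: shifted 1 elements -> [-5, -3, 7, 23, 27]


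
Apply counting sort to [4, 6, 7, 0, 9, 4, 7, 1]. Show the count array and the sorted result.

Count array: [1, 1, 0, 0, 2, 0, 1, 2, 0, 1]
(count[i] = number of elements equal to i)
Cumulative count: [1, 2, 2, 2, 4, 4, 5, 7, 7, 8]
Sorted: [0, 1, 4, 4, 6, 7, 7, 9]


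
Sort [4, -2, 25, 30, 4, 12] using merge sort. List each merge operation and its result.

Divide and conquer:
  Merge [-2] + [25] -> [-2, 25]
  Merge [4] + [-2, 25] -> [-2, 4, 25]
  Merge [4] + [12] -> [4, 12]
  Merge [30] + [4, 12] -> [4, 12, 30]
  Merge [-2, 4, 25] + [4, 12, 30] -> [-2, 4, 4, 12, 25, 30]


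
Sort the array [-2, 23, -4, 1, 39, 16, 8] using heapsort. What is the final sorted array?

Build heap: [39, 23, 16, 1, -2, -4, 8]
Extract 39: [23, 8, 16, 1, -2, -4, 39]
Extract 23: [16, 8, -4, 1, -2, 23, 39]
Extract 16: [8, 1, -4, -2, 16, 23, 39]
Extract 8: [1, -2, -4, 8, 16, 23, 39]
Extract 1: [-2, -4, 1, 8, 16, 23, 39]
Extract -2: [-4, -2, 1, 8, 16, 23, 39]


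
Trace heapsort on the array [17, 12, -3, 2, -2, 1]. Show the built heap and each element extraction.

Build heap: [17, 12, 1, 2, -2, -3]
Extract 17: [12, 2, 1, -3, -2, 17]
Extract 12: [2, -2, 1, -3, 12, 17]
Extract 2: [1, -2, -3, 2, 12, 17]
Extract 1: [-2, -3, 1, 2, 12, 17]
Extract -2: [-3, -2, 1, 2, 12, 17]


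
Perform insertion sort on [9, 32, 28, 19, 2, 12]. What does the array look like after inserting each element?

First element 9 is already 'sorted'
Insert 32: shifted 0 elements -> [9, 32, 28, 19, 2, 12]
Insert 28: shifted 1 elements -> [9, 28, 32, 19, 2, 12]
Insert 19: shifted 2 elements -> [9, 19, 28, 32, 2, 12]
Insert 2: shifted 4 elements -> [2, 9, 19, 28, 32, 12]
Insert 12: shifted 3 elements -> [2, 9, 12, 19, 28, 32]


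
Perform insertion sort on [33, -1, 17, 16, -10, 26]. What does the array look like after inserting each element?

First element 33 is already 'sorted'
Insert -1: shifted 1 elements -> [-1, 33, 17, 16, -10, 26]
Insert 17: shifted 1 elements -> [-1, 17, 33, 16, -10, 26]
Insert 16: shifted 2 elements -> [-1, 16, 17, 33, -10, 26]
Insert -10: shifted 4 elements -> [-10, -1, 16, 17, 33, 26]
Insert 26: shifted 1 elements -> [-10, -1, 16, 17, 26, 33]


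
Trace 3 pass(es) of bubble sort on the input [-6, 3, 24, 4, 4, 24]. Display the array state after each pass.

After pass 1: [-6, 3, 4, 4, 24, 24] (2 swaps)
After pass 2: [-6, 3, 4, 4, 24, 24] (0 swaps)
After pass 3: [-6, 3, 4, 4, 24, 24] (0 swaps)
Total swaps: 2


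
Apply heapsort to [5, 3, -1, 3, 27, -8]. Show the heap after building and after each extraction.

Build heap: [27, 5, -1, 3, 3, -8]
Extract 27: [5, 3, -1, -8, 3, 27]
Extract 5: [3, 3, -1, -8, 5, 27]
Extract 3: [3, -8, -1, 3, 5, 27]
Extract 3: [-1, -8, 3, 3, 5, 27]
Extract -1: [-8, -1, 3, 3, 5, 27]


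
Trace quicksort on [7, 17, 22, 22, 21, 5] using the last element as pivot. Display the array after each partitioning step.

Partition 1: pivot=5 at index 0 -> [5, 17, 22, 22, 21, 7]
Partition 2: pivot=7 at index 1 -> [5, 7, 22, 22, 21, 17]
Partition 3: pivot=17 at index 2 -> [5, 7, 17, 22, 21, 22]
Partition 4: pivot=22 at index 5 -> [5, 7, 17, 22, 21, 22]
Partition 5: pivot=21 at index 3 -> [5, 7, 17, 21, 22, 22]


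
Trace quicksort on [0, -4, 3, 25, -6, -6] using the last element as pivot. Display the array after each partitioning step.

Partition 1: pivot=-6 at index 1 -> [-6, -6, 3, 25, 0, -4]
Partition 2: pivot=-4 at index 2 -> [-6, -6, -4, 25, 0, 3]
Partition 3: pivot=3 at index 4 -> [-6, -6, -4, 0, 3, 25]


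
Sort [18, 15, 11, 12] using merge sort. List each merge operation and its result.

Divide and conquer:
  Merge [18] + [15] -> [15, 18]
  Merge [11] + [12] -> [11, 12]
  Merge [15, 18] + [11, 12] -> [11, 12, 15, 18]


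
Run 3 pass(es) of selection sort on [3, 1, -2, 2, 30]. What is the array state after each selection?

Pass 1: Select minimum -2 at index 2, swap -> [-2, 1, 3, 2, 30]
Pass 2: Select minimum 1 at index 1, swap -> [-2, 1, 3, 2, 30]
Pass 3: Select minimum 2 at index 3, swap -> [-2, 1, 2, 3, 30]


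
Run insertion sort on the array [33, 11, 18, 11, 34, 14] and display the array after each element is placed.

First element 33 is already 'sorted'
Insert 11: shifted 1 elements -> [11, 33, 18, 11, 34, 14]
Insert 18: shifted 1 elements -> [11, 18, 33, 11, 34, 14]
Insert 11: shifted 2 elements -> [11, 11, 18, 33, 34, 14]
Insert 34: shifted 0 elements -> [11, 11, 18, 33, 34, 14]
Insert 14: shifted 3 elements -> [11, 11, 14, 18, 33, 34]


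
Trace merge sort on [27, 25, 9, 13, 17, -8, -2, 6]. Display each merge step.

Divide and conquer:
  Merge [27] + [25] -> [25, 27]
  Merge [9] + [13] -> [9, 13]
  Merge [25, 27] + [9, 13] -> [9, 13, 25, 27]
  Merge [17] + [-8] -> [-8, 17]
  Merge [-2] + [6] -> [-2, 6]
  Merge [-8, 17] + [-2, 6] -> [-8, -2, 6, 17]
  Merge [9, 13, 25, 27] + [-8, -2, 6, 17] -> [-8, -2, 6, 9, 13, 17, 25, 27]


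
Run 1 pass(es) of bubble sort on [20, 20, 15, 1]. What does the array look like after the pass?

After pass 1: [20, 15, 1, 20] (2 swaps)
Total swaps: 2


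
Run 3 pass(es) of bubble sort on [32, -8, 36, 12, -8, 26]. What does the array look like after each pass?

After pass 1: [-8, 32, 12, -8, 26, 36] (4 swaps)
After pass 2: [-8, 12, -8, 26, 32, 36] (3 swaps)
After pass 3: [-8, -8, 12, 26, 32, 36] (1 swaps)
Total swaps: 8


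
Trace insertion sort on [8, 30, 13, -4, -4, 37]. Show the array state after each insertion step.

First element 8 is already 'sorted'
Insert 30: shifted 0 elements -> [8, 30, 13, -4, -4, 37]
Insert 13: shifted 1 elements -> [8, 13, 30, -4, -4, 37]
Insert -4: shifted 3 elements -> [-4, 8, 13, 30, -4, 37]
Insert -4: shifted 3 elements -> [-4, -4, 8, 13, 30, 37]
Insert 37: shifted 0 elements -> [-4, -4, 8, 13, 30, 37]


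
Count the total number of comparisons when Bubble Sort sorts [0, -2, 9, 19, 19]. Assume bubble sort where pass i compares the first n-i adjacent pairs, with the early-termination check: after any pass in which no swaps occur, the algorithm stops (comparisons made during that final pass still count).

Pass 1: compare adjacent pairs (0,1)..(3,4) = 4 comparison(s), 1 swap(s) -> [-2, 0, 9, 19, 19]
Pass 2: compare adjacent pairs (0,1)..(2,3) = 3 comparison(s), 0 swap(s) -> [-2, 0, 9, 19, 19]
No swaps in this pass, so bubble sort stops here.
Total comparisons: 4 + 3 = 7


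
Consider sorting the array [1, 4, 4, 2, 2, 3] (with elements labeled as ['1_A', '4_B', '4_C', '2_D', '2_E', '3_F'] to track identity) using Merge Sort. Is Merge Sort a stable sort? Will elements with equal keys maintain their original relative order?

Trace Merge Sort on the labeled array (the key is the number; the letter only tracks identity):
  Merge [4_B] + [4_C] -> [4_B, 4_C]
  Merge [1_A] + [4_B, 4_C] -> [1_A, 4_B, 4_C]
  Merge [2_E] + [3_F] -> [2_E, 3_F]
  Merge [2_D] + [2_E, 3_F] -> [2_D, 2_E, 3_F]
  Merge [1_A, 4_B, 4_C] + [2_D, 2_E, 3_F] -> [1_A, 2_D, 2_E, 3_F, 4_B, 4_C]
Final order: [1_A, 2_D, 2_E, 3_F, 4_B, 4_C]
Equal keys:
  value 2: originally 2_D, 2_E; after sorting 2_D, 2_E -> order preserved
  value 4: originally 4_B, 4_C; after sorting 4_B, 4_C -> order preserved
All equal keys kept their original relative order. Merge Sort is stable: when the heads of the two halves are equal the merge takes from the left half first.
Answer: Stable


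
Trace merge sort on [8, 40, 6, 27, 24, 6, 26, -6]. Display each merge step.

Divide and conquer:
  Merge [8] + [40] -> [8, 40]
  Merge [6] + [27] -> [6, 27]
  Merge [8, 40] + [6, 27] -> [6, 8, 27, 40]
  Merge [24] + [6] -> [6, 24]
  Merge [26] + [-6] -> [-6, 26]
  Merge [6, 24] + [-6, 26] -> [-6, 6, 24, 26]
  Merge [6, 8, 27, 40] + [-6, 6, 24, 26] -> [-6, 6, 6, 8, 24, 26, 27, 40]


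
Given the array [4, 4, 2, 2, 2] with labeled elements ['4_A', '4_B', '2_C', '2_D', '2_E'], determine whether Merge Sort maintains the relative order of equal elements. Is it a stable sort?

Trace Merge Sort on the labeled array (the key is the number; the letter only tracks identity):
  Merge [4_A] + [4_B] -> [4_A, 4_B]
  Merge [2_D] + [2_E] -> [2_D, 2_E]
  Merge [2_C] + [2_D, 2_E] -> [2_C, 2_D, 2_E]
  Merge [4_A, 4_B] + [2_C, 2_D, 2_E] -> [2_C, 2_D, 2_E, 4_A, 4_B]
Final order: [2_C, 2_D, 2_E, 4_A, 4_B]
Equal keys:
  value 2: originally 2_C, 2_D, 2_E; after sorting 2_C, 2_D, 2_E -> order preserved
  value 4: originally 4_A, 4_B; after sorting 4_A, 4_B -> order preserved
All equal keys kept their original relative order. Merge Sort is stable: when the heads of the two halves are equal the merge takes from the left half first.
Answer: Stable


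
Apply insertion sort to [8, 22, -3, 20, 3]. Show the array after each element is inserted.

First element 8 is already 'sorted'
Insert 22: shifted 0 elements -> [8, 22, -3, 20, 3]
Insert -3: shifted 2 elements -> [-3, 8, 22, 20, 3]
Insert 20: shifted 1 elements -> [-3, 8, 20, 22, 3]
Insert 3: shifted 3 elements -> [-3, 3, 8, 20, 22]


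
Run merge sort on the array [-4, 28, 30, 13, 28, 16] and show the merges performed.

Divide and conquer:
  Merge [28] + [30] -> [28, 30]
  Merge [-4] + [28, 30] -> [-4, 28, 30]
  Merge [28] + [16] -> [16, 28]
  Merge [13] + [16, 28] -> [13, 16, 28]
  Merge [-4, 28, 30] + [13, 16, 28] -> [-4, 13, 16, 28, 28, 30]


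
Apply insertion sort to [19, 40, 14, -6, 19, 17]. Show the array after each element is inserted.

First element 19 is already 'sorted'
Insert 40: shifted 0 elements -> [19, 40, 14, -6, 19, 17]
Insert 14: shifted 2 elements -> [14, 19, 40, -6, 19, 17]
Insert -6: shifted 3 elements -> [-6, 14, 19, 40, 19, 17]
Insert 19: shifted 1 elements -> [-6, 14, 19, 19, 40, 17]
Insert 17: shifted 3 elements -> [-6, 14, 17, 19, 19, 40]


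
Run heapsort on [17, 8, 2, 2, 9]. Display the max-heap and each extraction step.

Build heap: [17, 9, 2, 2, 8]
Extract 17: [9, 8, 2, 2, 17]
Extract 9: [8, 2, 2, 9, 17]
Extract 8: [2, 2, 8, 9, 17]
Extract 2: [2, 2, 8, 9, 17]


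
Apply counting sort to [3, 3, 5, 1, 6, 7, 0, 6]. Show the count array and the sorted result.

Count array: [1, 1, 0, 2, 0, 1, 2, 1]
(count[i] = number of elements equal to i)
Cumulative count: [1, 2, 2, 4, 4, 5, 7, 8]
Sorted: [0, 1, 3, 3, 5, 6, 6, 7]


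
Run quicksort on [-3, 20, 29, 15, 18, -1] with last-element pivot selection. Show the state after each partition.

Partition 1: pivot=-1 at index 1 -> [-3, -1, 29, 15, 18, 20]
Partition 2: pivot=20 at index 4 -> [-3, -1, 15, 18, 20, 29]
Partition 3: pivot=18 at index 3 -> [-3, -1, 15, 18, 20, 29]


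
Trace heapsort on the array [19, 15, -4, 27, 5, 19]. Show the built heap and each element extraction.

Build heap: [27, 19, 19, 15, 5, -4]
Extract 27: [19, 15, 19, -4, 5, 27]
Extract 19: [19, 15, 5, -4, 19, 27]
Extract 19: [15, -4, 5, 19, 19, 27]
Extract 15: [5, -4, 15, 19, 19, 27]
Extract 5: [-4, 5, 15, 19, 19, 27]


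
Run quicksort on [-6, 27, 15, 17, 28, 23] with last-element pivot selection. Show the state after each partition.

Partition 1: pivot=23 at index 3 -> [-6, 15, 17, 23, 28, 27]
Partition 2: pivot=17 at index 2 -> [-6, 15, 17, 23, 28, 27]
Partition 3: pivot=15 at index 1 -> [-6, 15, 17, 23, 28, 27]
Partition 4: pivot=27 at index 4 -> [-6, 15, 17, 23, 27, 28]


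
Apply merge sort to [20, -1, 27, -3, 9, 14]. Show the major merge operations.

Divide and conquer:
  Merge [-1] + [27] -> [-1, 27]
  Merge [20] + [-1, 27] -> [-1, 20, 27]
  Merge [9] + [14] -> [9, 14]
  Merge [-3] + [9, 14] -> [-3, 9, 14]
  Merge [-1, 20, 27] + [-3, 9, 14] -> [-3, -1, 9, 14, 20, 27]


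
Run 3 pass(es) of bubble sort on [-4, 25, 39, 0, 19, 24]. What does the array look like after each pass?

After pass 1: [-4, 25, 0, 19, 24, 39] (3 swaps)
After pass 2: [-4, 0, 19, 24, 25, 39] (3 swaps)
After pass 3: [-4, 0, 19, 24, 25, 39] (0 swaps)
Total swaps: 6


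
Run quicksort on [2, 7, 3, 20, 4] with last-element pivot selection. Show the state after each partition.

Partition 1: pivot=4 at index 2 -> [2, 3, 4, 20, 7]
Partition 2: pivot=3 at index 1 -> [2, 3, 4, 20, 7]
Partition 3: pivot=7 at index 3 -> [2, 3, 4, 7, 20]


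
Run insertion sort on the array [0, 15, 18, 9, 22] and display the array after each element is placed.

First element 0 is already 'sorted'
Insert 15: shifted 0 elements -> [0, 15, 18, 9, 22]
Insert 18: shifted 0 elements -> [0, 15, 18, 9, 22]
Insert 9: shifted 2 elements -> [0, 9, 15, 18, 22]
Insert 22: shifted 0 elements -> [0, 9, 15, 18, 22]


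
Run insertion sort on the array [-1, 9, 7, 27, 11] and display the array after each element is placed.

First element -1 is already 'sorted'
Insert 9: shifted 0 elements -> [-1, 9, 7, 27, 11]
Insert 7: shifted 1 elements -> [-1, 7, 9, 27, 11]
Insert 27: shifted 0 elements -> [-1, 7, 9, 27, 11]
Insert 11: shifted 1 elements -> [-1, 7, 9, 11, 27]


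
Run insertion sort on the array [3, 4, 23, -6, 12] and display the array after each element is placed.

First element 3 is already 'sorted'
Insert 4: shifted 0 elements -> [3, 4, 23, -6, 12]
Insert 23: shifted 0 elements -> [3, 4, 23, -6, 12]
Insert -6: shifted 3 elements -> [-6, 3, 4, 23, 12]
Insert 12: shifted 1 elements -> [-6, 3, 4, 12, 23]


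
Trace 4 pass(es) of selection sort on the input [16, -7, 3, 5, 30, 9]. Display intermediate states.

Pass 1: Select minimum -7 at index 1, swap -> [-7, 16, 3, 5, 30, 9]
Pass 2: Select minimum 3 at index 2, swap -> [-7, 3, 16, 5, 30, 9]
Pass 3: Select minimum 5 at index 3, swap -> [-7, 3, 5, 16, 30, 9]
Pass 4: Select minimum 9 at index 5, swap -> [-7, 3, 5, 9, 30, 16]


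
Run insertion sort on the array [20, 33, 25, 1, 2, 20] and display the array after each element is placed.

First element 20 is already 'sorted'
Insert 33: shifted 0 elements -> [20, 33, 25, 1, 2, 20]
Insert 25: shifted 1 elements -> [20, 25, 33, 1, 2, 20]
Insert 1: shifted 3 elements -> [1, 20, 25, 33, 2, 20]
Insert 2: shifted 3 elements -> [1, 2, 20, 25, 33, 20]
Insert 20: shifted 2 elements -> [1, 2, 20, 20, 25, 33]


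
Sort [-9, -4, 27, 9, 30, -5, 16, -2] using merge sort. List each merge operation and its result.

Divide and conquer:
  Merge [-9] + [-4] -> [-9, -4]
  Merge [27] + [9] -> [9, 27]
  Merge [-9, -4] + [9, 27] -> [-9, -4, 9, 27]
  Merge [30] + [-5] -> [-5, 30]
  Merge [16] + [-2] -> [-2, 16]
  Merge [-5, 30] + [-2, 16] -> [-5, -2, 16, 30]
  Merge [-9, -4, 9, 27] + [-5, -2, 16, 30] -> [-9, -5, -4, -2, 9, 16, 27, 30]


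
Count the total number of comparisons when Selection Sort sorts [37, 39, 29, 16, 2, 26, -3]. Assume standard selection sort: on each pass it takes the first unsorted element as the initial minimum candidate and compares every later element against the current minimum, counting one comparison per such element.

Pass 1: scan indices 1..6 for the minimum = 6 comparison(s); min is -3, place at index 0 -> [-3, 39, 29, 16, 2, 26, 37]
Pass 2: scan indices 2..6 for the minimum = 5 comparison(s); min is 2, place at index 1 -> [-3, 2, 29, 16, 39, 26, 37]
Pass 3: scan indices 3..6 for the minimum = 4 comparison(s); min is 16, place at index 2 -> [-3, 2, 16, 29, 39, 26, 37]
Pass 4: scan indices 4..6 for the minimum = 3 comparison(s); min is 26, place at index 3 -> [-3, 2, 16, 26, 39, 29, 37]
Pass 5: scan indices 5..6 for the minimum = 2 comparison(s); min is 29, place at index 4 -> [-3, 2, 16, 26, 29, 39, 37]
Pass 6: scan indices 6..6 for the minimum = 1 comparison(s); min is 37, place at index 5 -> [-3, 2, 16, 26, 29, 37, 39]
Selection sort always scans the whole unsorted suffix, so the count is (n-1) + (n-2) + ... + 1 = n(n-1)/2 = 7*6/2 = 21 regardless of the input order.
Total comparisons: 6 + 5 + 4 + 3 + 2 + 1 = 21


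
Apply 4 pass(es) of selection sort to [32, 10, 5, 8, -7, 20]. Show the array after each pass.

Pass 1: Select minimum -7 at index 4, swap -> [-7, 10, 5, 8, 32, 20]
Pass 2: Select minimum 5 at index 2, swap -> [-7, 5, 10, 8, 32, 20]
Pass 3: Select minimum 8 at index 3, swap -> [-7, 5, 8, 10, 32, 20]
Pass 4: Select minimum 10 at index 3, swap -> [-7, 5, 8, 10, 32, 20]


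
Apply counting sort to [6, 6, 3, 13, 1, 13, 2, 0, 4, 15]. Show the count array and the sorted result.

Count array: [1, 1, 1, 1, 1, 0, 2, 0, 0, 0, 0, 0, 0, 2, 0, 1]
(count[i] = number of elements equal to i)
Cumulative count: [1, 2, 3, 4, 5, 5, 7, 7, 7, 7, 7, 7, 7, 9, 9, 10]
Sorted: [0, 1, 2, 3, 4, 6, 6, 13, 13, 15]


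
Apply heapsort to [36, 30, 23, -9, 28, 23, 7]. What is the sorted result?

Build heap: [36, 30, 23, -9, 28, 23, 7]
Extract 36: [30, 28, 23, -9, 7, 23, 36]
Extract 30: [28, 23, 23, -9, 7, 30, 36]
Extract 28: [23, 7, 23, -9, 28, 30, 36]
Extract 23: [23, 7, -9, 23, 28, 30, 36]
Extract 23: [7, -9, 23, 23, 28, 30, 36]
Extract 7: [-9, 7, 23, 23, 28, 30, 36]


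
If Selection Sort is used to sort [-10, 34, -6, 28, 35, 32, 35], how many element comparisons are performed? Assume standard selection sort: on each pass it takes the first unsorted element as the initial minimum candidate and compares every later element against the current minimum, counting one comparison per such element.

Pass 1: scan indices 1..6 for the minimum = 6 comparison(s); min is -10, place at index 0 -> [-10, 34, -6, 28, 35, 32, 35]
Pass 2: scan indices 2..6 for the minimum = 5 comparison(s); min is -6, place at index 1 -> [-10, -6, 34, 28, 35, 32, 35]
Pass 3: scan indices 3..6 for the minimum = 4 comparison(s); min is 28, place at index 2 -> [-10, -6, 28, 34, 35, 32, 35]
Pass 4: scan indices 4..6 for the minimum = 3 comparison(s); min is 32, place at index 3 -> [-10, -6, 28, 32, 35, 34, 35]
Pass 5: scan indices 5..6 for the minimum = 2 comparison(s); min is 34, place at index 4 -> [-10, -6, 28, 32, 34, 35, 35]
Pass 6: scan indices 6..6 for the minimum = 1 comparison(s); min is 35, place at index 5 -> [-10, -6, 28, 32, 34, 35, 35]
Selection sort always scans the whole unsorted suffix, so the count is (n-1) + (n-2) + ... + 1 = n(n-1)/2 = 7*6/2 = 21 regardless of the input order.
Total comparisons: 6 + 5 + 4 + 3 + 2 + 1 = 21


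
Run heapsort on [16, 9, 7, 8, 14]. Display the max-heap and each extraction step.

Build heap: [16, 14, 7, 8, 9]
Extract 16: [14, 9, 7, 8, 16]
Extract 14: [9, 8, 7, 14, 16]
Extract 9: [8, 7, 9, 14, 16]
Extract 8: [7, 8, 9, 14, 16]


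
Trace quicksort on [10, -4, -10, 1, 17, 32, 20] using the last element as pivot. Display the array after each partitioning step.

Partition 1: pivot=20 at index 5 -> [10, -4, -10, 1, 17, 20, 32]
Partition 2: pivot=17 at index 4 -> [10, -4, -10, 1, 17, 20, 32]
Partition 3: pivot=1 at index 2 -> [-4, -10, 1, 10, 17, 20, 32]
Partition 4: pivot=-10 at index 0 -> [-10, -4, 1, 10, 17, 20, 32]


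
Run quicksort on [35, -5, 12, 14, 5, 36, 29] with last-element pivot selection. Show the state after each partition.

Partition 1: pivot=29 at index 4 -> [-5, 12, 14, 5, 29, 36, 35]
Partition 2: pivot=5 at index 1 -> [-5, 5, 14, 12, 29, 36, 35]
Partition 3: pivot=12 at index 2 -> [-5, 5, 12, 14, 29, 36, 35]
Partition 4: pivot=35 at index 5 -> [-5, 5, 12, 14, 29, 35, 36]


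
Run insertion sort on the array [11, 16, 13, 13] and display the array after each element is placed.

First element 11 is already 'sorted'
Insert 16: shifted 0 elements -> [11, 16, 13, 13]
Insert 13: shifted 1 elements -> [11, 13, 16, 13]
Insert 13: shifted 1 elements -> [11, 13, 13, 16]


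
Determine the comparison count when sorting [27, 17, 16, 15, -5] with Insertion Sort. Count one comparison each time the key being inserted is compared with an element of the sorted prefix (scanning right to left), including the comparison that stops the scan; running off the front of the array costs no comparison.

Insert 17: 27 > 17 (shift), reached front = 1 comparison(s) -> [17, 27, 16, 15, -5]
Insert 16: 27 > 16 (shift), 17 > 16 (shift), reached front = 2 comparison(s) -> [16, 17, 27, 15, -5]
Insert 15: 27 > 15 (shift), 17 > 15 (shift), 16 > 15 (shift), reached front = 3 comparison(s) -> [15, 16, 17, 27, -5]
Insert -5: 27 > -5 (shift), 17 > -5 (shift), 16 > -5 (shift), 15 > -5 (shift), reached front = 4 comparison(s) -> [-5, 15, 16, 17, 27]
Total comparisons: 1 + 2 + 3 + 4 = 10


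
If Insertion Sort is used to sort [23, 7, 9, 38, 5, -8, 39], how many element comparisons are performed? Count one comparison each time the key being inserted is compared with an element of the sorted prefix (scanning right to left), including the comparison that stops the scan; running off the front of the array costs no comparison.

Insert 7: 23 > 7 (shift), reached front = 1 comparison(s) -> [7, 23, 9, 38, 5, -8, 39]
Insert 9: 23 > 9 (shift), 7 <= 9 (stop) = 2 comparison(s) -> [7, 9, 23, 38, 5, -8, 39]
Insert 38: 23 <= 38 (stop) = 1 comparison(s) -> [7, 9, 23, 38, 5, -8, 39]
Insert 5: 38 > 5 (shift), 23 > 5 (shift), 9 > 5 (shift), 7 > 5 (shift), reached front = 4 comparison(s) -> [5, 7, 9, 23, 38, -8, 39]
Insert -8: 38 > -8 (shift), 23 > -8 (shift), 9 > -8 (shift), 7 > -8 (shift), 5 > -8 (shift), reached front = 5 comparison(s) -> [-8, 5, 7, 9, 23, 38, 39]
Insert 39: 38 <= 39 (stop) = 1 comparison(s) -> [-8, 5, 7, 9, 23, 38, 39]
Total comparisons: 1 + 2 + 1 + 4 + 5 + 1 = 14


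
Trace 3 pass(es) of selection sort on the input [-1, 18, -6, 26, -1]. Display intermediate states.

Pass 1: Select minimum -6 at index 2, swap -> [-6, 18, -1, 26, -1]
Pass 2: Select minimum -1 at index 2, swap -> [-6, -1, 18, 26, -1]
Pass 3: Select minimum -1 at index 4, swap -> [-6, -1, -1, 26, 18]


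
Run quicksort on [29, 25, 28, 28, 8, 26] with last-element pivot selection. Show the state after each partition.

Partition 1: pivot=26 at index 2 -> [25, 8, 26, 28, 29, 28]
Partition 2: pivot=8 at index 0 -> [8, 25, 26, 28, 29, 28]
Partition 3: pivot=28 at index 4 -> [8, 25, 26, 28, 28, 29]


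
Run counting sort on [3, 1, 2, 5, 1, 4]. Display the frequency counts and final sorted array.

Count array: [0, 2, 1, 1, 1, 1]
(count[i] = number of elements equal to i)
Cumulative count: [0, 2, 3, 4, 5, 6]
Sorted: [1, 1, 2, 3, 4, 5]


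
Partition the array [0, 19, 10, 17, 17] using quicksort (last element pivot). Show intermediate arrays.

Partition 1: pivot=17 at index 3 -> [0, 10, 17, 17, 19]
Partition 2: pivot=17 at index 2 -> [0, 10, 17, 17, 19]
Partition 3: pivot=10 at index 1 -> [0, 10, 17, 17, 19]


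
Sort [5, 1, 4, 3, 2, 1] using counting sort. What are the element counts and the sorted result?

Count array: [0, 2, 1, 1, 1, 1]
(count[i] = number of elements equal to i)
Cumulative count: [0, 2, 3, 4, 5, 6]
Sorted: [1, 1, 2, 3, 4, 5]


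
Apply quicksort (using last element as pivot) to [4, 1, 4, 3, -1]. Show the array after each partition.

Partition 1: pivot=-1 at index 0 -> [-1, 1, 4, 3, 4]
Partition 2: pivot=4 at index 4 -> [-1, 1, 4, 3, 4]
Partition 3: pivot=3 at index 2 -> [-1, 1, 3, 4, 4]


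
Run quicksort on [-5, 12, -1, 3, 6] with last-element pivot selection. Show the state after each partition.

Partition 1: pivot=6 at index 3 -> [-5, -1, 3, 6, 12]
Partition 2: pivot=3 at index 2 -> [-5, -1, 3, 6, 12]
Partition 3: pivot=-1 at index 1 -> [-5, -1, 3, 6, 12]


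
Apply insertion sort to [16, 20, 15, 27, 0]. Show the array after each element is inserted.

First element 16 is already 'sorted'
Insert 20: shifted 0 elements -> [16, 20, 15, 27, 0]
Insert 15: shifted 2 elements -> [15, 16, 20, 27, 0]
Insert 27: shifted 0 elements -> [15, 16, 20, 27, 0]
Insert 0: shifted 4 elements -> [0, 15, 16, 20, 27]


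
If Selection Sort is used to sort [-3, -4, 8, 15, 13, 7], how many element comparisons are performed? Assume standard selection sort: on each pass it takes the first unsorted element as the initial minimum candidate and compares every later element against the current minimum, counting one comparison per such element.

Pass 1: scan indices 1..5 for the minimum = 5 comparison(s); min is -4, place at index 0 -> [-4, -3, 8, 15, 13, 7]
Pass 2: scan indices 2..5 for the minimum = 4 comparison(s); min is -3, place at index 1 -> [-4, -3, 8, 15, 13, 7]
Pass 3: scan indices 3..5 for the minimum = 3 comparison(s); min is 7, place at index 2 -> [-4, -3, 7, 15, 13, 8]
Pass 4: scan indices 4..5 for the minimum = 2 comparison(s); min is 8, place at index 3 -> [-4, -3, 7, 8, 13, 15]
Pass 5: scan indices 5..5 for the minimum = 1 comparison(s); min is 13, place at index 4 -> [-4, -3, 7, 8, 13, 15]
Selection sort always scans the whole unsorted suffix, so the count is (n-1) + (n-2) + ... + 1 = n(n-1)/2 = 6*5/2 = 15 regardless of the input order.
Total comparisons: 5 + 4 + 3 + 2 + 1 = 15


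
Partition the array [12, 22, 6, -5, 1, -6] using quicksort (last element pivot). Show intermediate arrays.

Partition 1: pivot=-6 at index 0 -> [-6, 22, 6, -5, 1, 12]
Partition 2: pivot=12 at index 4 -> [-6, 6, -5, 1, 12, 22]
Partition 3: pivot=1 at index 2 -> [-6, -5, 1, 6, 12, 22]


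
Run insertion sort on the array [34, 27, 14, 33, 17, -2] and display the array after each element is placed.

First element 34 is already 'sorted'
Insert 27: shifted 1 elements -> [27, 34, 14, 33, 17, -2]
Insert 14: shifted 2 elements -> [14, 27, 34, 33, 17, -2]
Insert 33: shifted 1 elements -> [14, 27, 33, 34, 17, -2]
Insert 17: shifted 3 elements -> [14, 17, 27, 33, 34, -2]
Insert -2: shifted 5 elements -> [-2, 14, 17, 27, 33, 34]


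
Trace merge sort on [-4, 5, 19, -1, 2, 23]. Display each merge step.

Divide and conquer:
  Merge [5] + [19] -> [5, 19]
  Merge [-4] + [5, 19] -> [-4, 5, 19]
  Merge [2] + [23] -> [2, 23]
  Merge [-1] + [2, 23] -> [-1, 2, 23]
  Merge [-4, 5, 19] + [-1, 2, 23] -> [-4, -1, 2, 5, 19, 23]


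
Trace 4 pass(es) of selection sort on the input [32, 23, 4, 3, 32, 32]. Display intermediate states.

Pass 1: Select minimum 3 at index 3, swap -> [3, 23, 4, 32, 32, 32]
Pass 2: Select minimum 4 at index 2, swap -> [3, 4, 23, 32, 32, 32]
Pass 3: Select minimum 23 at index 2, swap -> [3, 4, 23, 32, 32, 32]
Pass 4: Select minimum 32 at index 3, swap -> [3, 4, 23, 32, 32, 32]


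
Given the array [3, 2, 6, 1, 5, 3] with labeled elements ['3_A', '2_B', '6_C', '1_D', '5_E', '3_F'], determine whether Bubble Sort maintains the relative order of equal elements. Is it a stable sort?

Trace Bubble Sort on the labeled array (the key is the number; the letter only tracks identity):
  After pass 1: [2_B, 3_A, 1_D, 5_E, 3_F, 6_C]
  After pass 2: [2_B, 1_D, 3_A, 3_F, 5_E, 6_C]
  After pass 3: [1_D, 2_B, 3_A, 3_F, 5_E, 6_C]
  After pass 4: [1_D, 2_B, 3_A, 3_F, 5_E, 6_C] (no swaps, done)
Final order: [1_D, 2_B, 3_A, 3_F, 5_E, 6_C]
Equal keys:
  value 3: originally 3_A, 3_F; after sorting 3_A, 3_F -> order preserved
All equal keys kept their original relative order. Bubble Sort is stable: it only swaps adjacent elements when the left one is strictly greater, so equal keys never move past each other.
Answer: Stable


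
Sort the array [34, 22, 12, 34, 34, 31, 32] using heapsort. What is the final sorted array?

Build heap: [34, 34, 32, 22, 34, 31, 12]
Extract 34: [34, 34, 32, 22, 12, 31, 34]
Extract 34: [34, 31, 32, 22, 12, 34, 34]
Extract 34: [32, 31, 12, 22, 34, 34, 34]
Extract 32: [31, 22, 12, 32, 34, 34, 34]
Extract 31: [22, 12, 31, 32, 34, 34, 34]
Extract 22: [12, 22, 31, 32, 34, 34, 34]


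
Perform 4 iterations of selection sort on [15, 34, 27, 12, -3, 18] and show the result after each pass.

Pass 1: Select minimum -3 at index 4, swap -> [-3, 34, 27, 12, 15, 18]
Pass 2: Select minimum 12 at index 3, swap -> [-3, 12, 27, 34, 15, 18]
Pass 3: Select minimum 15 at index 4, swap -> [-3, 12, 15, 34, 27, 18]
Pass 4: Select minimum 18 at index 5, swap -> [-3, 12, 15, 18, 27, 34]


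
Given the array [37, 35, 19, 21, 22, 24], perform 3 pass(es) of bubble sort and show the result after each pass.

After pass 1: [35, 19, 21, 22, 24, 37] (5 swaps)
After pass 2: [19, 21, 22, 24, 35, 37] (4 swaps)
After pass 3: [19, 21, 22, 24, 35, 37] (0 swaps)
Total swaps: 9


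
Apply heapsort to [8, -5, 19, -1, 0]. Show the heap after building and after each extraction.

Build heap: [19, 0, 8, -1, -5]
Extract 19: [8, 0, -5, -1, 19]
Extract 8: [0, -1, -5, 8, 19]
Extract 0: [-1, -5, 0, 8, 19]
Extract -1: [-5, -1, 0, 8, 19]


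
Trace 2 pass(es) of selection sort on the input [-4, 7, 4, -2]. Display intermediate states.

Pass 1: Select minimum -4 at index 0, swap -> [-4, 7, 4, -2]
Pass 2: Select minimum -2 at index 3, swap -> [-4, -2, 4, 7]


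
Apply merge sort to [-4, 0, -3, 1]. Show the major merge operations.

Divide and conquer:
  Merge [-4] + [0] -> [-4, 0]
  Merge [-3] + [1] -> [-3, 1]
  Merge [-4, 0] + [-3, 1] -> [-4, -3, 0, 1]


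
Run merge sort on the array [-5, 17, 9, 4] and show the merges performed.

Divide and conquer:
  Merge [-5] + [17] -> [-5, 17]
  Merge [9] + [4] -> [4, 9]
  Merge [-5, 17] + [4, 9] -> [-5, 4, 9, 17]


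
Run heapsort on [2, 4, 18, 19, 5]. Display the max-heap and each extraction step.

Build heap: [19, 5, 18, 4, 2]
Extract 19: [18, 5, 2, 4, 19]
Extract 18: [5, 4, 2, 18, 19]
Extract 5: [4, 2, 5, 18, 19]
Extract 4: [2, 4, 5, 18, 19]


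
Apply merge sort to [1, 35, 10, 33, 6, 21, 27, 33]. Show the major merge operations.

Divide and conquer:
  Merge [1] + [35] -> [1, 35]
  Merge [10] + [33] -> [10, 33]
  Merge [1, 35] + [10, 33] -> [1, 10, 33, 35]
  Merge [6] + [21] -> [6, 21]
  Merge [27] + [33] -> [27, 33]
  Merge [6, 21] + [27, 33] -> [6, 21, 27, 33]
  Merge [1, 10, 33, 35] + [6, 21, 27, 33] -> [1, 6, 10, 21, 27, 33, 33, 35]


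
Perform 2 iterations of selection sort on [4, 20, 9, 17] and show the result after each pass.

Pass 1: Select minimum 4 at index 0, swap -> [4, 20, 9, 17]
Pass 2: Select minimum 9 at index 2, swap -> [4, 9, 20, 17]


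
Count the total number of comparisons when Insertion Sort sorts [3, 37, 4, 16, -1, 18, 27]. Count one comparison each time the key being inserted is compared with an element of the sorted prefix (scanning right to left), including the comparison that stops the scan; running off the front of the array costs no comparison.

Insert 37: 3 <= 37 (stop) = 1 comparison(s) -> [3, 37, 4, 16, -1, 18, 27]
Insert 4: 37 > 4 (shift), 3 <= 4 (stop) = 2 comparison(s) -> [3, 4, 37, 16, -1, 18, 27]
Insert 16: 37 > 16 (shift), 4 <= 16 (stop) = 2 comparison(s) -> [3, 4, 16, 37, -1, 18, 27]
Insert -1: 37 > -1 (shift), 16 > -1 (shift), 4 > -1 (shift), 3 > -1 (shift), reached front = 4 comparison(s) -> [-1, 3, 4, 16, 37, 18, 27]
Insert 18: 37 > 18 (shift), 16 <= 18 (stop) = 2 comparison(s) -> [-1, 3, 4, 16, 18, 37, 27]
Insert 27: 37 > 27 (shift), 18 <= 27 (stop) = 2 comparison(s) -> [-1, 3, 4, 16, 18, 27, 37]
Total comparisons: 1 + 2 + 2 + 4 + 2 + 2 = 13


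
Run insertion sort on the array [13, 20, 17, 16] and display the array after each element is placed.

First element 13 is already 'sorted'
Insert 20: shifted 0 elements -> [13, 20, 17, 16]
Insert 17: shifted 1 elements -> [13, 17, 20, 16]
Insert 16: shifted 2 elements -> [13, 16, 17, 20]


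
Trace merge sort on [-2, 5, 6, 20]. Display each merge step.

Divide and conquer:
  Merge [-2] + [5] -> [-2, 5]
  Merge [6] + [20] -> [6, 20]
  Merge [-2, 5] + [6, 20] -> [-2, 5, 6, 20]


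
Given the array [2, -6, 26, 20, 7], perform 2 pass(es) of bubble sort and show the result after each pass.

After pass 1: [-6, 2, 20, 7, 26] (3 swaps)
After pass 2: [-6, 2, 7, 20, 26] (1 swaps)
Total swaps: 4


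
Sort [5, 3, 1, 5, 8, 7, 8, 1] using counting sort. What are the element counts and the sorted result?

Count array: [0, 2, 0, 1, 0, 2, 0, 1, 2]
(count[i] = number of elements equal to i)
Cumulative count: [0, 2, 2, 3, 3, 5, 5, 6, 8]
Sorted: [1, 1, 3, 5, 5, 7, 8, 8]


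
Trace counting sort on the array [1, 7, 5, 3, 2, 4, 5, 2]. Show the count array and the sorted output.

Count array: [0, 1, 2, 1, 1, 2, 0, 1]
(count[i] = number of elements equal to i)
Cumulative count: [0, 1, 3, 4, 5, 7, 7, 8]
Sorted: [1, 2, 2, 3, 4, 5, 5, 7]


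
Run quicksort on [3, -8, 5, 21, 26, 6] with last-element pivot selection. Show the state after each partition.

Partition 1: pivot=6 at index 3 -> [3, -8, 5, 6, 26, 21]
Partition 2: pivot=5 at index 2 -> [3, -8, 5, 6, 26, 21]
Partition 3: pivot=-8 at index 0 -> [-8, 3, 5, 6, 26, 21]
Partition 4: pivot=21 at index 4 -> [-8, 3, 5, 6, 21, 26]


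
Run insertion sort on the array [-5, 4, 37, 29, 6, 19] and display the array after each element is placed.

First element -5 is already 'sorted'
Insert 4: shifted 0 elements -> [-5, 4, 37, 29, 6, 19]
Insert 37: shifted 0 elements -> [-5, 4, 37, 29, 6, 19]
Insert 29: shifted 1 elements -> [-5, 4, 29, 37, 6, 19]
Insert 6: shifted 2 elements -> [-5, 4, 6, 29, 37, 19]
Insert 19: shifted 2 elements -> [-5, 4, 6, 19, 29, 37]


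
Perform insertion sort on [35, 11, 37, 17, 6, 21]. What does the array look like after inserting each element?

First element 35 is already 'sorted'
Insert 11: shifted 1 elements -> [11, 35, 37, 17, 6, 21]
Insert 37: shifted 0 elements -> [11, 35, 37, 17, 6, 21]
Insert 17: shifted 2 elements -> [11, 17, 35, 37, 6, 21]
Insert 6: shifted 4 elements -> [6, 11, 17, 35, 37, 21]
Insert 21: shifted 2 elements -> [6, 11, 17, 21, 35, 37]


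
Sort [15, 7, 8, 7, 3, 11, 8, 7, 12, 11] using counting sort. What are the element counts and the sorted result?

Count array: [0, 0, 0, 1, 0, 0, 0, 3, 2, 0, 0, 2, 1, 0, 0, 1]
(count[i] = number of elements equal to i)
Cumulative count: [0, 0, 0, 1, 1, 1, 1, 4, 6, 6, 6, 8, 9, 9, 9, 10]
Sorted: [3, 7, 7, 7, 8, 8, 11, 11, 12, 15]


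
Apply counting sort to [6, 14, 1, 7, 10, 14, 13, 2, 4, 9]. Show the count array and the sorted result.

Count array: [0, 1, 1, 0, 1, 0, 1, 1, 0, 1, 1, 0, 0, 1, 2]
(count[i] = number of elements equal to i)
Cumulative count: [0, 1, 2, 2, 3, 3, 4, 5, 5, 6, 7, 7, 7, 8, 10]
Sorted: [1, 2, 4, 6, 7, 9, 10, 13, 14, 14]


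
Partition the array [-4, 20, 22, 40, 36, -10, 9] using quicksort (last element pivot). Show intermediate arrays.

Partition 1: pivot=9 at index 2 -> [-4, -10, 9, 40, 36, 20, 22]
Partition 2: pivot=-10 at index 0 -> [-10, -4, 9, 40, 36, 20, 22]
Partition 3: pivot=22 at index 4 -> [-10, -4, 9, 20, 22, 40, 36]
Partition 4: pivot=36 at index 5 -> [-10, -4, 9, 20, 22, 36, 40]


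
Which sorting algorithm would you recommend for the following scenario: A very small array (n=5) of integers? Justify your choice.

Best choice: Insertion sort
Reason: For tiny inputs the O(n^2) overhead is negligible and insertion sort has minimal constant factors


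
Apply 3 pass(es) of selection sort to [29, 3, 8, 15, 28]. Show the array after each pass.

Pass 1: Select minimum 3 at index 1, swap -> [3, 29, 8, 15, 28]
Pass 2: Select minimum 8 at index 2, swap -> [3, 8, 29, 15, 28]
Pass 3: Select minimum 15 at index 3, swap -> [3, 8, 15, 29, 28]


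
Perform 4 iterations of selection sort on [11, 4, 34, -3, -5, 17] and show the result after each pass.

Pass 1: Select minimum -5 at index 4, swap -> [-5, 4, 34, -3, 11, 17]
Pass 2: Select minimum -3 at index 3, swap -> [-5, -3, 34, 4, 11, 17]
Pass 3: Select minimum 4 at index 3, swap -> [-5, -3, 4, 34, 11, 17]
Pass 4: Select minimum 11 at index 4, swap -> [-5, -3, 4, 11, 34, 17]
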